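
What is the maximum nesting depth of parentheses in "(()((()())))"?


Input: "(()((()())))"
Tracking depth:
  Position 0 '(': depth becomes 1
  Position 1 '(': depth becomes 2
  Position 2 ')': depth becomes 1
  Position 3 '(': depth becomes 2
  Position 4 '(': depth becomes 3
  Position 5 '(': depth becomes 4
  Position 6 ')': depth becomes 3
  Position 7 '(': depth becomes 4
  Position 8 ')': depth becomes 3
  Position 9 ')': depth becomes 2
  Position 10 ')': depth becomes 1
  Position 11 ')': depth becomes 0
Maximum depth reached: 4

4


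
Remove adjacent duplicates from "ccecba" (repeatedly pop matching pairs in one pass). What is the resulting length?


Input: ccecba
Stack-based adjacent duplicate removal:
  Read 'c': push. Stack: c
  Read 'c': matches stack top 'c' => pop. Stack: (empty)
  Read 'e': push. Stack: e
  Read 'c': push. Stack: ec
  Read 'b': push. Stack: ecb
  Read 'a': push. Stack: ecba
Final stack: "ecba" (length 4)

4


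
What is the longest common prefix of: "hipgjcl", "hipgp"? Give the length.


Words: hipgjcl, hipgp
  Position 0: all 'h' => match
  Position 1: all 'i' => match
  Position 2: all 'p' => match
  Position 3: all 'g' => match
  Position 4: ('j', 'p') => mismatch, stop
LCP = "hipg" (length 4)

4


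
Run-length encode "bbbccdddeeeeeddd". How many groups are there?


Input: bbbccdddeeeeeddd
Scanning for consecutive runs:
  Group 1: 'b' x 3 (positions 0-2)
  Group 2: 'c' x 2 (positions 3-4)
  Group 3: 'd' x 3 (positions 5-7)
  Group 4: 'e' x 5 (positions 8-12)
  Group 5: 'd' x 3 (positions 13-15)
Total groups: 5

5


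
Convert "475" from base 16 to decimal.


Input: "475" in base 16
Positional expansion:
  Digit '4' (value 4) x 16^2 = 1024
  Digit '7' (value 7) x 16^1 = 112
  Digit '5' (value 5) x 16^0 = 5
Sum = 1141

1141


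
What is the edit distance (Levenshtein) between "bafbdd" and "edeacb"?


Computing edit distance: "bafbdd" -> "edeacb"
DP table:
           e    d    e    a    c    b
      0    1    2    3    4    5    6
  b   1    1    2    3    4    5    5
  a   2    2    2    3    3    4    5
  f   3    3    3    3    4    4    5
  b   4    4    4    4    4    5    4
  d   5    5    4    5    5    5    5
  d   6    6    5    5    6    6    6
Edit distance = dp[6][6] = 6

6


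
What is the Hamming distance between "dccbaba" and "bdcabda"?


Comparing "dccbaba" and "bdcabda" position by position:
  Position 0: 'd' vs 'b' => differ
  Position 1: 'c' vs 'd' => differ
  Position 2: 'c' vs 'c' => same
  Position 3: 'b' vs 'a' => differ
  Position 4: 'a' vs 'b' => differ
  Position 5: 'b' vs 'd' => differ
  Position 6: 'a' vs 'a' => same
Total differences (Hamming distance): 5

5


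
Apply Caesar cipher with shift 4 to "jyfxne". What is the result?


Caesar cipher: shift "jyfxne" by 4
  'j' (pos 9) + 4 = pos 13 = 'n'
  'y' (pos 24) + 4 = pos 2 = 'c'
  'f' (pos 5) + 4 = pos 9 = 'j'
  'x' (pos 23) + 4 = pos 1 = 'b'
  'n' (pos 13) + 4 = pos 17 = 'r'
  'e' (pos 4) + 4 = pos 8 = 'i'
Result: ncjbri

ncjbri


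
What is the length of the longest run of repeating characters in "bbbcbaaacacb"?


Input: "bbbcbaaacacb"
Scanning for longest run:
  Position 1 ('b'): continues run of 'b', length=2
  Position 2 ('b'): continues run of 'b', length=3
  Position 3 ('c'): new char, reset run to 1
  Position 4 ('b'): new char, reset run to 1
  Position 5 ('a'): new char, reset run to 1
  Position 6 ('a'): continues run of 'a', length=2
  Position 7 ('a'): continues run of 'a', length=3
  Position 8 ('c'): new char, reset run to 1
  Position 9 ('a'): new char, reset run to 1
  Position 10 ('c'): new char, reset run to 1
  Position 11 ('b'): new char, reset run to 1
Longest run: 'b' with length 3

3


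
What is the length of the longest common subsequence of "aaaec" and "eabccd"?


LCS of "aaaec" and "eabccd"
DP table:
           e    a    b    c    c    d
      0    0    0    0    0    0    0
  a   0    0    1    1    1    1    1
  a   0    0    1    1    1    1    1
  a   0    0    1    1    1    1    1
  e   0    1    1    1    1    1    1
  c   0    1    1    1    2    2    2
LCS length = dp[5][6] = 2

2


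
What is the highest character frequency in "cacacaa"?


Input: cacacaa
Character counts:
  'a': 4
  'c': 3
Maximum frequency: 4

4


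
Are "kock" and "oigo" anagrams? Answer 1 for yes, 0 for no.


Strings: "kock", "oigo"
Sorted first:  ckko
Sorted second: gioo
Differ at position 0: 'c' vs 'g' => not anagrams

0


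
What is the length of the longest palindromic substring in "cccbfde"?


Input: "cccbfde"
Checking substrings for palindromes:
  [0:3] "ccc" (len 3) => palindrome
  [0:2] "cc" (len 2) => palindrome
  [1:3] "cc" (len 2) => palindrome
Longest palindromic substring: "ccc" with length 3

3


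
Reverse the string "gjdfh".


Input: gjdfh
Reading characters right to left:
  Position 4: 'h'
  Position 3: 'f'
  Position 2: 'd'
  Position 1: 'j'
  Position 0: 'g'
Reversed: hfdjg

hfdjg


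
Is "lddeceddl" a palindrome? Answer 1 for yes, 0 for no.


Input: lddeceddl
Reversed: lddeceddl
  Compare pos 0 ('l') with pos 8 ('l'): match
  Compare pos 1 ('d') with pos 7 ('d'): match
  Compare pos 2 ('d') with pos 6 ('d'): match
  Compare pos 3 ('e') with pos 5 ('e'): match
Result: palindrome

1


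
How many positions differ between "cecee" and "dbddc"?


Comparing "cecee" and "dbddc" position by position:
  Position 0: 'c' vs 'd' => DIFFER
  Position 1: 'e' vs 'b' => DIFFER
  Position 2: 'c' vs 'd' => DIFFER
  Position 3: 'e' vs 'd' => DIFFER
  Position 4: 'e' vs 'c' => DIFFER
Positions that differ: 5

5


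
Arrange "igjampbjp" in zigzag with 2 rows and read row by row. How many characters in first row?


Zigzag "igjampbjp" into 2 rows:
Placing characters:
  'i' => row 0
  'g' => row 1
  'j' => row 0
  'a' => row 1
  'm' => row 0
  'p' => row 1
  'b' => row 0
  'j' => row 1
  'p' => row 0
Rows:
  Row 0: "ijmbp"
  Row 1: "gapj"
First row length: 5

5


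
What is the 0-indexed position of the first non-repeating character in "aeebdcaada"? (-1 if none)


Input: aeebdcaada
Character frequencies:
  'a': 4
  'b': 1
  'c': 1
  'd': 2
  'e': 2
Scanning left to right for freq == 1:
  Position 0 ('a'): freq=4, skip
  Position 1 ('e'): freq=2, skip
  Position 2 ('e'): freq=2, skip
  Position 3 ('b'): unique! => answer = 3

3


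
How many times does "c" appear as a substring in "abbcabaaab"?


Searching for "c" in "abbcabaaab"
Scanning each position:
  Position 0: "a" => no
  Position 1: "b" => no
  Position 2: "b" => no
  Position 3: "c" => MATCH
  Position 4: "a" => no
  Position 5: "b" => no
  Position 6: "a" => no
  Position 7: "a" => no
  Position 8: "a" => no
  Position 9: "b" => no
Total occurrences: 1

1


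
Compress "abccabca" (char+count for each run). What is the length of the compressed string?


Input: abccabca
Runs:
  'a' x 1 => "a1"
  'b' x 1 => "b1"
  'c' x 2 => "c2"
  'a' x 1 => "a1"
  'b' x 1 => "b1"
  'c' x 1 => "c1"
  'a' x 1 => "a1"
Compressed: "a1b1c2a1b1c1a1"
Compressed length: 14

14


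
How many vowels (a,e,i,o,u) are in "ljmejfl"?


Input: ljmejfl
Checking each character:
  'l' at position 0: consonant
  'j' at position 1: consonant
  'm' at position 2: consonant
  'e' at position 3: vowel (running total: 1)
  'j' at position 4: consonant
  'f' at position 5: consonant
  'l' at position 6: consonant
Total vowels: 1

1


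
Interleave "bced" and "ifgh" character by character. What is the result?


Interleaving "bced" and "ifgh":
  Position 0: 'b' from first, 'i' from second => "bi"
  Position 1: 'c' from first, 'f' from second => "cf"
  Position 2: 'e' from first, 'g' from second => "eg"
  Position 3: 'd' from first, 'h' from second => "dh"
Result: bicfegdh

bicfegdh


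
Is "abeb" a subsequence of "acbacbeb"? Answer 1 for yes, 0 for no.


Check if "abeb" is a subsequence of "acbacbeb"
Greedy scan:
  Position 0 ('a'): matches sub[0] = 'a'
  Position 1 ('c'): no match needed
  Position 2 ('b'): matches sub[1] = 'b'
  Position 3 ('a'): no match needed
  Position 4 ('c'): no match needed
  Position 5 ('b'): no match needed
  Position 6 ('e'): matches sub[2] = 'e'
  Position 7 ('b'): matches sub[3] = 'b'
All 4 characters matched => is a subsequence

1


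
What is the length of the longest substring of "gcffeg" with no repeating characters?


Input: "gcffeg"
Sliding window (track last position of each char):
  Position 0 ('g'): window [0,0] length 1 -- new best
  Position 1 ('c'): window [0,1] length 2 -- new best
  Position 2 ('f'): window [0,2] length 3 -- new best
  Position 3 ('f'): repeat (last at 2), move window start to 3
  Position 3 ('f'): window [3,3] length 1
  Position 4 ('e'): window [3,4] length 2
  Position 5 ('g'): window [3,5] length 3
Longest substring with no repeats: "gcf" with length 3

3


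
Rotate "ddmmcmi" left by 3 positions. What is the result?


Input: "ddmmcmi", rotate left by 3
First 3 characters: "ddm"
Remaining characters: "mcmi"
Concatenate remaining + first: "mcmi" + "ddm" = "mcmiddm"

mcmiddm


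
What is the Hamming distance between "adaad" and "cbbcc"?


Comparing "adaad" and "cbbcc" position by position:
  Position 0: 'a' vs 'c' => differ
  Position 1: 'd' vs 'b' => differ
  Position 2: 'a' vs 'b' => differ
  Position 3: 'a' vs 'c' => differ
  Position 4: 'd' vs 'c' => differ
Total differences (Hamming distance): 5

5


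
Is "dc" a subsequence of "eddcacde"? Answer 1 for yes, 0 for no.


Check if "dc" is a subsequence of "eddcacde"
Greedy scan:
  Position 0 ('e'): no match needed
  Position 1 ('d'): matches sub[0] = 'd'
  Position 2 ('d'): no match needed
  Position 3 ('c'): matches sub[1] = 'c'
  Position 4 ('a'): no match needed
  Position 5 ('c'): no match needed
  Position 6 ('d'): no match needed
  Position 7 ('e'): no match needed
All 2 characters matched => is a subsequence

1


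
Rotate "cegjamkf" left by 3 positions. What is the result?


Input: "cegjamkf", rotate left by 3
First 3 characters: "ceg"
Remaining characters: "jamkf"
Concatenate remaining + first: "jamkf" + "ceg" = "jamkfceg"

jamkfceg


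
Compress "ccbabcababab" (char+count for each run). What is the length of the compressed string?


Input: ccbabcababab
Runs:
  'c' x 2 => "c2"
  'b' x 1 => "b1"
  'a' x 1 => "a1"
  'b' x 1 => "b1"
  'c' x 1 => "c1"
  'a' x 1 => "a1"
  'b' x 1 => "b1"
  'a' x 1 => "a1"
  'b' x 1 => "b1"
  'a' x 1 => "a1"
  'b' x 1 => "b1"
Compressed: "c2b1a1b1c1a1b1a1b1a1b1"
Compressed length: 22

22


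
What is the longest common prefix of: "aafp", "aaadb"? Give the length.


Words: aafp, aaadb
  Position 0: all 'a' => match
  Position 1: all 'a' => match
  Position 2: ('f', 'a') => mismatch, stop
LCP = "aa" (length 2)

2


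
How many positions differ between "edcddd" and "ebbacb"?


Comparing "edcddd" and "ebbacb" position by position:
  Position 0: 'e' vs 'e' => same
  Position 1: 'd' vs 'b' => DIFFER
  Position 2: 'c' vs 'b' => DIFFER
  Position 3: 'd' vs 'a' => DIFFER
  Position 4: 'd' vs 'c' => DIFFER
  Position 5: 'd' vs 'b' => DIFFER
Positions that differ: 5

5


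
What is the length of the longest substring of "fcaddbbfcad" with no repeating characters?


Input: "fcaddbbfcad"
Sliding window (track last position of each char):
  Position 0 ('f'): window [0,0] length 1 -- new best
  Position 1 ('c'): window [0,1] length 2 -- new best
  Position 2 ('a'): window [0,2] length 3 -- new best
  Position 3 ('d'): window [0,3] length 4 -- new best
  Position 4 ('d'): repeat (last at 3), move window start to 4
  Position 4 ('d'): window [4,4] length 1
  Position 5 ('b'): window [4,5] length 2
  Position 6 ('b'): repeat (last at 5), move window start to 6
  Position 6 ('b'): window [6,6] length 1
  Position 7 ('f'): window [6,7] length 2
  Position 8 ('c'): window [6,8] length 3
  Position 9 ('a'): window [6,9] length 4
  Position 10 ('d'): window [6,10] length 5 -- new best
Longest substring with no repeats: "bfcad" with length 5

5


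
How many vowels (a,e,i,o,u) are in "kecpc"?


Input: kecpc
Checking each character:
  'k' at position 0: consonant
  'e' at position 1: vowel (running total: 1)
  'c' at position 2: consonant
  'p' at position 3: consonant
  'c' at position 4: consonant
Total vowels: 1

1


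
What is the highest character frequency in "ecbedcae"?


Input: ecbedcae
Character counts:
  'a': 1
  'b': 1
  'c': 2
  'd': 1
  'e': 3
Maximum frequency: 3

3


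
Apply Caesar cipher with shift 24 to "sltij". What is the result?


Caesar cipher: shift "sltij" by 24
  's' (pos 18) + 24 = pos 16 = 'q'
  'l' (pos 11) + 24 = pos 9 = 'j'
  't' (pos 19) + 24 = pos 17 = 'r'
  'i' (pos 8) + 24 = pos 6 = 'g'
  'j' (pos 9) + 24 = pos 7 = 'h'
Result: qjrgh

qjrgh


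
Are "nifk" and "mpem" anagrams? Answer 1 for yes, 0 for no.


Strings: "nifk", "mpem"
Sorted first:  fikn
Sorted second: emmp
Differ at position 0: 'f' vs 'e' => not anagrams

0


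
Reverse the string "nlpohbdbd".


Input: nlpohbdbd
Reading characters right to left:
  Position 8: 'd'
  Position 7: 'b'
  Position 6: 'd'
  Position 5: 'b'
  Position 4: 'h'
  Position 3: 'o'
  Position 2: 'p'
  Position 1: 'l'
  Position 0: 'n'
Reversed: dbdbhopln

dbdbhopln


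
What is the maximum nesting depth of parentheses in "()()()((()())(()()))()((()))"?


Input: "()()()((()())(()()))()((()))"
Tracking depth:
  Position 0 '(': depth becomes 1
  Position 1 ')': depth becomes 0
  Position 2 '(': depth becomes 1
  Position 3 ')': depth becomes 0
  Position 4 '(': depth becomes 1
  Position 5 ')': depth becomes 0
  Position 6 '(': depth becomes 1
  Position 7 '(': depth becomes 2
  Position 8 '(': depth becomes 3
  Position 9 ')': depth becomes 2
  Position 10 '(': depth becomes 3
  Position 11 ')': depth becomes 2
  Position 12 ')': depth becomes 1
  Position 13 '(': depth becomes 2
  Position 14 '(': depth becomes 3
  Position 15 ')': depth becomes 2
  Position 16 '(': depth becomes 3
  Position 17 ')': depth becomes 2
  Position 18 ')': depth becomes 1
  Position 19 ')': depth becomes 0
  Position 20 '(': depth becomes 1
  Position 21 ')': depth becomes 0
  Position 22 '(': depth becomes 1
  Position 23 '(': depth becomes 2
  Position 24 '(': depth becomes 3
  Position 25 ')': depth becomes 2
  Position 26 ')': depth becomes 1
  Position 27 ')': depth becomes 0
Maximum depth reached: 3

3


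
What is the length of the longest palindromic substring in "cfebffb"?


Input: "cfebffb"
Checking substrings for palindromes:
  [3:7] "bffb" (len 4) => palindrome
  [4:6] "ff" (len 2) => palindrome
Longest palindromic substring: "bffb" with length 4

4


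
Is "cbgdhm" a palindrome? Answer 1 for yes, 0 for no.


Input: cbgdhm
Reversed: mhdgbc
  Compare pos 0 ('c') with pos 5 ('m'): MISMATCH
  Compare pos 1 ('b') with pos 4 ('h'): MISMATCH
  Compare pos 2 ('g') with pos 3 ('d'): MISMATCH
Result: not a palindrome

0


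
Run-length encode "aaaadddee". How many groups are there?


Input: aaaadddee
Scanning for consecutive runs:
  Group 1: 'a' x 4 (positions 0-3)
  Group 2: 'd' x 3 (positions 4-6)
  Group 3: 'e' x 2 (positions 7-8)
Total groups: 3

3


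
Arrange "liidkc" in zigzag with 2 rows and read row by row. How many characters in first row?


Zigzag "liidkc" into 2 rows:
Placing characters:
  'l' => row 0
  'i' => row 1
  'i' => row 0
  'd' => row 1
  'k' => row 0
  'c' => row 1
Rows:
  Row 0: "lik"
  Row 1: "idc"
First row length: 3

3


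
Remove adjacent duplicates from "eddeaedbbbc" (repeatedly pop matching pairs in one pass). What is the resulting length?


Input: eddeaedbbbc
Stack-based adjacent duplicate removal:
  Read 'e': push. Stack: e
  Read 'd': push. Stack: ed
  Read 'd': matches stack top 'd' => pop. Stack: e
  Read 'e': matches stack top 'e' => pop. Stack: (empty)
  Read 'a': push. Stack: a
  Read 'e': push. Stack: ae
  Read 'd': push. Stack: aed
  Read 'b': push. Stack: aedb
  Read 'b': matches stack top 'b' => pop. Stack: aed
  Read 'b': push. Stack: aedb
  Read 'c': push. Stack: aedbc
Final stack: "aedbc" (length 5)

5


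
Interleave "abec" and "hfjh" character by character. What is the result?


Interleaving "abec" and "hfjh":
  Position 0: 'a' from first, 'h' from second => "ah"
  Position 1: 'b' from first, 'f' from second => "bf"
  Position 2: 'e' from first, 'j' from second => "ej"
  Position 3: 'c' from first, 'h' from second => "ch"
Result: ahbfejch

ahbfejch


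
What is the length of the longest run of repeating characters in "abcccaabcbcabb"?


Input: "abcccaabcbcabb"
Scanning for longest run:
  Position 1 ('b'): new char, reset run to 1
  Position 2 ('c'): new char, reset run to 1
  Position 3 ('c'): continues run of 'c', length=2
  Position 4 ('c'): continues run of 'c', length=3
  Position 5 ('a'): new char, reset run to 1
  Position 6 ('a'): continues run of 'a', length=2
  Position 7 ('b'): new char, reset run to 1
  Position 8 ('c'): new char, reset run to 1
  Position 9 ('b'): new char, reset run to 1
  Position 10 ('c'): new char, reset run to 1
  Position 11 ('a'): new char, reset run to 1
  Position 12 ('b'): new char, reset run to 1
  Position 13 ('b'): continues run of 'b', length=2
Longest run: 'c' with length 3

3


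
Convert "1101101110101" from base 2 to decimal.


Input: "1101101110101" in base 2
Positional expansion:
  Digit '1' (value 1) x 2^12 = 4096
  Digit '1' (value 1) x 2^11 = 2048
  Digit '0' (value 0) x 2^10 = 0
  Digit '1' (value 1) x 2^9 = 512
  Digit '1' (value 1) x 2^8 = 256
  Digit '0' (value 0) x 2^7 = 0
  Digit '1' (value 1) x 2^6 = 64
  Digit '1' (value 1) x 2^5 = 32
  Digit '1' (value 1) x 2^4 = 16
  Digit '0' (value 0) x 2^3 = 0
  Digit '1' (value 1) x 2^2 = 4
  Digit '0' (value 0) x 2^1 = 0
  Digit '1' (value 1) x 2^0 = 1
Sum = 7029

7029


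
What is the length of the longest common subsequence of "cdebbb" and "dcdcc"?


LCS of "cdebbb" and "dcdcc"
DP table:
           d    c    d    c    c
      0    0    0    0    0    0
  c   0    0    1    1    1    1
  d   0    1    1    2    2    2
  e   0    1    1    2    2    2
  b   0    1    1    2    2    2
  b   0    1    1    2    2    2
  b   0    1    1    2    2    2
LCS length = dp[6][5] = 2

2


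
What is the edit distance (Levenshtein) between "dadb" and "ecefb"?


Computing edit distance: "dadb" -> "ecefb"
DP table:
           e    c    e    f    b
      0    1    2    3    4    5
  d   1    1    2    3    4    5
  a   2    2    2    3    4    5
  d   3    3    3    3    4    5
  b   4    4    4    4    4    4
Edit distance = dp[4][5] = 4

4


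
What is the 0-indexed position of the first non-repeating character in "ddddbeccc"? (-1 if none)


Input: ddddbeccc
Character frequencies:
  'b': 1
  'c': 3
  'd': 4
  'e': 1
Scanning left to right for freq == 1:
  Position 0 ('d'): freq=4, skip
  Position 1 ('d'): freq=4, skip
  Position 2 ('d'): freq=4, skip
  Position 3 ('d'): freq=4, skip
  Position 4 ('b'): unique! => answer = 4

4


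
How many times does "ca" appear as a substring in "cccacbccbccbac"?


Searching for "ca" in "cccacbccbccbac"
Scanning each position:
  Position 0: "cc" => no
  Position 1: "cc" => no
  Position 2: "ca" => MATCH
  Position 3: "ac" => no
  Position 4: "cb" => no
  Position 5: "bc" => no
  Position 6: "cc" => no
  Position 7: "cb" => no
  Position 8: "bc" => no
  Position 9: "cc" => no
  Position 10: "cb" => no
  Position 11: "ba" => no
  Position 12: "ac" => no
Total occurrences: 1

1


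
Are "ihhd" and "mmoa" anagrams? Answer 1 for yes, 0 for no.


Strings: "ihhd", "mmoa"
Sorted first:  dhhi
Sorted second: ammo
Differ at position 0: 'd' vs 'a' => not anagrams

0


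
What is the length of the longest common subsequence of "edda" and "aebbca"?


LCS of "edda" and "aebbca"
DP table:
           a    e    b    b    c    a
      0    0    0    0    0    0    0
  e   0    0    1    1    1    1    1
  d   0    0    1    1    1    1    1
  d   0    0    1    1    1    1    1
  a   0    1    1    1    1    1    2
LCS length = dp[4][6] = 2

2


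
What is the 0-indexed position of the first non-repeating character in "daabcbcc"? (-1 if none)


Input: daabcbcc
Character frequencies:
  'a': 2
  'b': 2
  'c': 3
  'd': 1
Scanning left to right for freq == 1:
  Position 0 ('d'): unique! => answer = 0

0


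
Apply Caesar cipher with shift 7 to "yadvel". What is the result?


Caesar cipher: shift "yadvel" by 7
  'y' (pos 24) + 7 = pos 5 = 'f'
  'a' (pos 0) + 7 = pos 7 = 'h'
  'd' (pos 3) + 7 = pos 10 = 'k'
  'v' (pos 21) + 7 = pos 2 = 'c'
  'e' (pos 4) + 7 = pos 11 = 'l'
  'l' (pos 11) + 7 = pos 18 = 's'
Result: fhkcls

fhkcls


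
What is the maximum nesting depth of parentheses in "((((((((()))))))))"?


Input: "((((((((()))))))))"
Tracking depth:
  Position 0 '(': depth becomes 1
  Position 1 '(': depth becomes 2
  Position 2 '(': depth becomes 3
  Position 3 '(': depth becomes 4
  Position 4 '(': depth becomes 5
  Position 5 '(': depth becomes 6
  Position 6 '(': depth becomes 7
  Position 7 '(': depth becomes 8
  Position 8 '(': depth becomes 9
  Position 9 ')': depth becomes 8
  Position 10 ')': depth becomes 7
  Position 11 ')': depth becomes 6
  Position 12 ')': depth becomes 5
  Position 13 ')': depth becomes 4
  Position 14 ')': depth becomes 3
  Position 15 ')': depth becomes 2
  Position 16 ')': depth becomes 1
  Position 17 ')': depth becomes 0
Maximum depth reached: 9

9


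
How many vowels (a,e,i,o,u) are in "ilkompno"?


Input: ilkompno
Checking each character:
  'i' at position 0: vowel (running total: 1)
  'l' at position 1: consonant
  'k' at position 2: consonant
  'o' at position 3: vowel (running total: 2)
  'm' at position 4: consonant
  'p' at position 5: consonant
  'n' at position 6: consonant
  'o' at position 7: vowel (running total: 3)
Total vowels: 3

3


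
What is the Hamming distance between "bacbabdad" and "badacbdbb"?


Comparing "bacbabdad" and "badacbdbb" position by position:
  Position 0: 'b' vs 'b' => same
  Position 1: 'a' vs 'a' => same
  Position 2: 'c' vs 'd' => differ
  Position 3: 'b' vs 'a' => differ
  Position 4: 'a' vs 'c' => differ
  Position 5: 'b' vs 'b' => same
  Position 6: 'd' vs 'd' => same
  Position 7: 'a' vs 'b' => differ
  Position 8: 'd' vs 'b' => differ
Total differences (Hamming distance): 5

5


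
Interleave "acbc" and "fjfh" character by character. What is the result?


Interleaving "acbc" and "fjfh":
  Position 0: 'a' from first, 'f' from second => "af"
  Position 1: 'c' from first, 'j' from second => "cj"
  Position 2: 'b' from first, 'f' from second => "bf"
  Position 3: 'c' from first, 'h' from second => "ch"
Result: afcjbfch

afcjbfch


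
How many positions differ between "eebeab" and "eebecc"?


Comparing "eebeab" and "eebecc" position by position:
  Position 0: 'e' vs 'e' => same
  Position 1: 'e' vs 'e' => same
  Position 2: 'b' vs 'b' => same
  Position 3: 'e' vs 'e' => same
  Position 4: 'a' vs 'c' => DIFFER
  Position 5: 'b' vs 'c' => DIFFER
Positions that differ: 2

2


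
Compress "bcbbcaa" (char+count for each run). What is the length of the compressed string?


Input: bcbbcaa
Runs:
  'b' x 1 => "b1"
  'c' x 1 => "c1"
  'b' x 2 => "b2"
  'c' x 1 => "c1"
  'a' x 2 => "a2"
Compressed: "b1c1b2c1a2"
Compressed length: 10

10


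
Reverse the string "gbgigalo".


Input: gbgigalo
Reading characters right to left:
  Position 7: 'o'
  Position 6: 'l'
  Position 5: 'a'
  Position 4: 'g'
  Position 3: 'i'
  Position 2: 'g'
  Position 1: 'b'
  Position 0: 'g'
Reversed: olagigbg

olagigbg


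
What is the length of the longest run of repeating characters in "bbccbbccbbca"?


Input: "bbccbbccbbca"
Scanning for longest run:
  Position 1 ('b'): continues run of 'b', length=2
  Position 2 ('c'): new char, reset run to 1
  Position 3 ('c'): continues run of 'c', length=2
  Position 4 ('b'): new char, reset run to 1
  Position 5 ('b'): continues run of 'b', length=2
  Position 6 ('c'): new char, reset run to 1
  Position 7 ('c'): continues run of 'c', length=2
  Position 8 ('b'): new char, reset run to 1
  Position 9 ('b'): continues run of 'b', length=2
  Position 10 ('c'): new char, reset run to 1
  Position 11 ('a'): new char, reset run to 1
Longest run: 'b' with length 2

2


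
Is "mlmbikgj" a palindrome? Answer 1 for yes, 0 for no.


Input: mlmbikgj
Reversed: jgkibmlm
  Compare pos 0 ('m') with pos 7 ('j'): MISMATCH
  Compare pos 1 ('l') with pos 6 ('g'): MISMATCH
  Compare pos 2 ('m') with pos 5 ('k'): MISMATCH
  Compare pos 3 ('b') with pos 4 ('i'): MISMATCH
Result: not a palindrome

0


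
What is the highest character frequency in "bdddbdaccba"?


Input: bdddbdaccba
Character counts:
  'a': 2
  'b': 3
  'c': 2
  'd': 4
Maximum frequency: 4

4


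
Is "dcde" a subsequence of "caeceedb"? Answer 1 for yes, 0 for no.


Check if "dcde" is a subsequence of "caeceedb"
Greedy scan:
  Position 0 ('c'): no match needed
  Position 1 ('a'): no match needed
  Position 2 ('e'): no match needed
  Position 3 ('c'): no match needed
  Position 4 ('e'): no match needed
  Position 5 ('e'): no match needed
  Position 6 ('d'): matches sub[0] = 'd'
  Position 7 ('b'): no match needed
Only matched 1/4 characters => not a subsequence

0


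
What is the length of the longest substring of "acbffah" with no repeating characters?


Input: "acbffah"
Sliding window (track last position of each char):
  Position 0 ('a'): window [0,0] length 1 -- new best
  Position 1 ('c'): window [0,1] length 2 -- new best
  Position 2 ('b'): window [0,2] length 3 -- new best
  Position 3 ('f'): window [0,3] length 4 -- new best
  Position 4 ('f'): repeat (last at 3), move window start to 4
  Position 4 ('f'): window [4,4] length 1
  Position 5 ('a'): window [4,5] length 2
  Position 6 ('h'): window [4,6] length 3
Longest substring with no repeats: "acbf" with length 4

4


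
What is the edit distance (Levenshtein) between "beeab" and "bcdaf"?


Computing edit distance: "beeab" -> "bcdaf"
DP table:
           b    c    d    a    f
      0    1    2    3    4    5
  b   1    0    1    2    3    4
  e   2    1    1    2    3    4
  e   3    2    2    2    3    4
  a   4    3    3    3    2    3
  b   5    4    4    4    3    3
Edit distance = dp[5][5] = 3

3


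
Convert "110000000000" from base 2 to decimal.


Input: "110000000000" in base 2
Positional expansion:
  Digit '1' (value 1) x 2^11 = 2048
  Digit '1' (value 1) x 2^10 = 1024
  Digit '0' (value 0) x 2^9 = 0
  Digit '0' (value 0) x 2^8 = 0
  Digit '0' (value 0) x 2^7 = 0
  Digit '0' (value 0) x 2^6 = 0
  Digit '0' (value 0) x 2^5 = 0
  Digit '0' (value 0) x 2^4 = 0
  Digit '0' (value 0) x 2^3 = 0
  Digit '0' (value 0) x 2^2 = 0
  Digit '0' (value 0) x 2^1 = 0
  Digit '0' (value 0) x 2^0 = 0
Sum = 3072

3072


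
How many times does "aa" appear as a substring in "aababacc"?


Searching for "aa" in "aababacc"
Scanning each position:
  Position 0: "aa" => MATCH
  Position 1: "ab" => no
  Position 2: "ba" => no
  Position 3: "ab" => no
  Position 4: "ba" => no
  Position 5: "ac" => no
  Position 6: "cc" => no
Total occurrences: 1

1


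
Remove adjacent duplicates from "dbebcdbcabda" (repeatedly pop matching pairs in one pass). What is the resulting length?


Input: dbebcdbcabda
Stack-based adjacent duplicate removal:
  Read 'd': push. Stack: d
  Read 'b': push. Stack: db
  Read 'e': push. Stack: dbe
  Read 'b': push. Stack: dbeb
  Read 'c': push. Stack: dbebc
  Read 'd': push. Stack: dbebcd
  Read 'b': push. Stack: dbebcdb
  Read 'c': push. Stack: dbebcdbc
  Read 'a': push. Stack: dbebcdbca
  Read 'b': push. Stack: dbebcdbcab
  Read 'd': push. Stack: dbebcdbcabd
  Read 'a': push. Stack: dbebcdbcabda
Final stack: "dbebcdbcabda" (length 12)

12


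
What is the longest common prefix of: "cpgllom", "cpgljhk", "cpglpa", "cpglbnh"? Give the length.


Words: cpgllom, cpgljhk, cpglpa, cpglbnh
  Position 0: all 'c' => match
  Position 1: all 'p' => match
  Position 2: all 'g' => match
  Position 3: all 'l' => match
  Position 4: ('l', 'j', 'p', 'b') => mismatch, stop
LCP = "cpgl" (length 4)

4


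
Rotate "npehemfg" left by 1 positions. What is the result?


Input: "npehemfg", rotate left by 1
First 1 characters: "n"
Remaining characters: "pehemfg"
Concatenate remaining + first: "pehemfg" + "n" = "pehemfgn"

pehemfgn


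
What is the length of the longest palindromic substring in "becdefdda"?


Input: "becdefdda"
Checking substrings for palindromes:
  [6:8] "dd" (len 2) => palindrome
Longest palindromic substring: "dd" with length 2

2


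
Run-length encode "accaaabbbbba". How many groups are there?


Input: accaaabbbbba
Scanning for consecutive runs:
  Group 1: 'a' x 1 (positions 0-0)
  Group 2: 'c' x 2 (positions 1-2)
  Group 3: 'a' x 3 (positions 3-5)
  Group 4: 'b' x 5 (positions 6-10)
  Group 5: 'a' x 1 (positions 11-11)
Total groups: 5

5


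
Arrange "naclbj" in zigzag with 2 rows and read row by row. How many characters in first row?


Zigzag "naclbj" into 2 rows:
Placing characters:
  'n' => row 0
  'a' => row 1
  'c' => row 0
  'l' => row 1
  'b' => row 0
  'j' => row 1
Rows:
  Row 0: "ncb"
  Row 1: "alj"
First row length: 3

3


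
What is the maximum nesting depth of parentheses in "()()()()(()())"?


Input: "()()()()(()())"
Tracking depth:
  Position 0 '(': depth becomes 1
  Position 1 ')': depth becomes 0
  Position 2 '(': depth becomes 1
  Position 3 ')': depth becomes 0
  Position 4 '(': depth becomes 1
  Position 5 ')': depth becomes 0
  Position 6 '(': depth becomes 1
  Position 7 ')': depth becomes 0
  Position 8 '(': depth becomes 1
  Position 9 '(': depth becomes 2
  Position 10 ')': depth becomes 1
  Position 11 '(': depth becomes 2
  Position 12 ')': depth becomes 1
  Position 13 ')': depth becomes 0
Maximum depth reached: 2

2


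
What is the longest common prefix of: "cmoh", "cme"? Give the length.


Words: cmoh, cme
  Position 0: all 'c' => match
  Position 1: all 'm' => match
  Position 2: ('o', 'e') => mismatch, stop
LCP = "cm" (length 2)

2


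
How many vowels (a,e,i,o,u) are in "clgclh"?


Input: clgclh
Checking each character:
  'c' at position 0: consonant
  'l' at position 1: consonant
  'g' at position 2: consonant
  'c' at position 3: consonant
  'l' at position 4: consonant
  'h' at position 5: consonant
Total vowels: 0

0


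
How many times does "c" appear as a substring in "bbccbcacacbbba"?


Searching for "c" in "bbccbcacacbbba"
Scanning each position:
  Position 0: "b" => no
  Position 1: "b" => no
  Position 2: "c" => MATCH
  Position 3: "c" => MATCH
  Position 4: "b" => no
  Position 5: "c" => MATCH
  Position 6: "a" => no
  Position 7: "c" => MATCH
  Position 8: "a" => no
  Position 9: "c" => MATCH
  Position 10: "b" => no
  Position 11: "b" => no
  Position 12: "b" => no
  Position 13: "a" => no
Total occurrences: 5

5


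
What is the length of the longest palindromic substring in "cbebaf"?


Input: "cbebaf"
Checking substrings for palindromes:
  [1:4] "beb" (len 3) => palindrome
Longest palindromic substring: "beb" with length 3

3


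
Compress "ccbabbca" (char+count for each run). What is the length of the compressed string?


Input: ccbabbca
Runs:
  'c' x 2 => "c2"
  'b' x 1 => "b1"
  'a' x 1 => "a1"
  'b' x 2 => "b2"
  'c' x 1 => "c1"
  'a' x 1 => "a1"
Compressed: "c2b1a1b2c1a1"
Compressed length: 12

12


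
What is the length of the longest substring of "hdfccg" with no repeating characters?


Input: "hdfccg"
Sliding window (track last position of each char):
  Position 0 ('h'): window [0,0] length 1 -- new best
  Position 1 ('d'): window [0,1] length 2 -- new best
  Position 2 ('f'): window [0,2] length 3 -- new best
  Position 3 ('c'): window [0,3] length 4 -- new best
  Position 4 ('c'): repeat (last at 3), move window start to 4
  Position 4 ('c'): window [4,4] length 1
  Position 5 ('g'): window [4,5] length 2
Longest substring with no repeats: "hdfc" with length 4

4


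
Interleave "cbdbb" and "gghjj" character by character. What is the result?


Interleaving "cbdbb" and "gghjj":
  Position 0: 'c' from first, 'g' from second => "cg"
  Position 1: 'b' from first, 'g' from second => "bg"
  Position 2: 'd' from first, 'h' from second => "dh"
  Position 3: 'b' from first, 'j' from second => "bj"
  Position 4: 'b' from first, 'j' from second => "bj"
Result: cgbgdhbjbj

cgbgdhbjbj


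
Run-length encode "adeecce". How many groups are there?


Input: adeecce
Scanning for consecutive runs:
  Group 1: 'a' x 1 (positions 0-0)
  Group 2: 'd' x 1 (positions 1-1)
  Group 3: 'e' x 2 (positions 2-3)
  Group 4: 'c' x 2 (positions 4-5)
  Group 5: 'e' x 1 (positions 6-6)
Total groups: 5

5


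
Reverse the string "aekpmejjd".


Input: aekpmejjd
Reading characters right to left:
  Position 8: 'd'
  Position 7: 'j'
  Position 6: 'j'
  Position 5: 'e'
  Position 4: 'm'
  Position 3: 'p'
  Position 2: 'k'
  Position 1: 'e'
  Position 0: 'a'
Reversed: djjempkea

djjempkea


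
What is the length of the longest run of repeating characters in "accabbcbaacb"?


Input: "accabbcbaacb"
Scanning for longest run:
  Position 1 ('c'): new char, reset run to 1
  Position 2 ('c'): continues run of 'c', length=2
  Position 3 ('a'): new char, reset run to 1
  Position 4 ('b'): new char, reset run to 1
  Position 5 ('b'): continues run of 'b', length=2
  Position 6 ('c'): new char, reset run to 1
  Position 7 ('b'): new char, reset run to 1
  Position 8 ('a'): new char, reset run to 1
  Position 9 ('a'): continues run of 'a', length=2
  Position 10 ('c'): new char, reset run to 1
  Position 11 ('b'): new char, reset run to 1
Longest run: 'c' with length 2

2


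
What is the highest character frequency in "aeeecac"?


Input: aeeecac
Character counts:
  'a': 2
  'c': 2
  'e': 3
Maximum frequency: 3

3


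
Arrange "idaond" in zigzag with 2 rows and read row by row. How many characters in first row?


Zigzag "idaond" into 2 rows:
Placing characters:
  'i' => row 0
  'd' => row 1
  'a' => row 0
  'o' => row 1
  'n' => row 0
  'd' => row 1
Rows:
  Row 0: "ian"
  Row 1: "dod"
First row length: 3

3


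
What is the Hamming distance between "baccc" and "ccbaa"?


Comparing "baccc" and "ccbaa" position by position:
  Position 0: 'b' vs 'c' => differ
  Position 1: 'a' vs 'c' => differ
  Position 2: 'c' vs 'b' => differ
  Position 3: 'c' vs 'a' => differ
  Position 4: 'c' vs 'a' => differ
Total differences (Hamming distance): 5

5


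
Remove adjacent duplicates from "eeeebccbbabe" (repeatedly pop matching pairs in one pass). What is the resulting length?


Input: eeeebccbbabe
Stack-based adjacent duplicate removal:
  Read 'e': push. Stack: e
  Read 'e': matches stack top 'e' => pop. Stack: (empty)
  Read 'e': push. Stack: e
  Read 'e': matches stack top 'e' => pop. Stack: (empty)
  Read 'b': push. Stack: b
  Read 'c': push. Stack: bc
  Read 'c': matches stack top 'c' => pop. Stack: b
  Read 'b': matches stack top 'b' => pop. Stack: (empty)
  Read 'b': push. Stack: b
  Read 'a': push. Stack: ba
  Read 'b': push. Stack: bab
  Read 'e': push. Stack: babe
Final stack: "babe" (length 4)

4


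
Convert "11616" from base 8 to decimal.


Input: "11616" in base 8
Positional expansion:
  Digit '1' (value 1) x 8^4 = 4096
  Digit '1' (value 1) x 8^3 = 512
  Digit '6' (value 6) x 8^2 = 384
  Digit '1' (value 1) x 8^1 = 8
  Digit '6' (value 6) x 8^0 = 6
Sum = 5006

5006


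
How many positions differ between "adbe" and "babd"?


Comparing "adbe" and "babd" position by position:
  Position 0: 'a' vs 'b' => DIFFER
  Position 1: 'd' vs 'a' => DIFFER
  Position 2: 'b' vs 'b' => same
  Position 3: 'e' vs 'd' => DIFFER
Positions that differ: 3

3


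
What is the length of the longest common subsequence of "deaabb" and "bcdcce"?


LCS of "deaabb" and "bcdcce"
DP table:
           b    c    d    c    c    e
      0    0    0    0    0    0    0
  d   0    0    0    1    1    1    1
  e   0    0    0    1    1    1    2
  a   0    0    0    1    1    1    2
  a   0    0    0    1    1    1    2
  b   0    1    1    1    1    1    2
  b   0    1    1    1    1    1    2
LCS length = dp[6][6] = 2

2


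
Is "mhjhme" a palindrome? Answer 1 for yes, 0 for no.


Input: mhjhme
Reversed: emhjhm
  Compare pos 0 ('m') with pos 5 ('e'): MISMATCH
  Compare pos 1 ('h') with pos 4 ('m'): MISMATCH
  Compare pos 2 ('j') with pos 3 ('h'): MISMATCH
Result: not a palindrome

0


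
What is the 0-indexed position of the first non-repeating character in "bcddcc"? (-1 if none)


Input: bcddcc
Character frequencies:
  'b': 1
  'c': 3
  'd': 2
Scanning left to right for freq == 1:
  Position 0 ('b'): unique! => answer = 0

0


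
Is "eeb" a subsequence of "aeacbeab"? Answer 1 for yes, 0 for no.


Check if "eeb" is a subsequence of "aeacbeab"
Greedy scan:
  Position 0 ('a'): no match needed
  Position 1 ('e'): matches sub[0] = 'e'
  Position 2 ('a'): no match needed
  Position 3 ('c'): no match needed
  Position 4 ('b'): no match needed
  Position 5 ('e'): matches sub[1] = 'e'
  Position 6 ('a'): no match needed
  Position 7 ('b'): matches sub[2] = 'b'
All 3 characters matched => is a subsequence

1


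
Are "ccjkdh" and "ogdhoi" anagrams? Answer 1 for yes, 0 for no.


Strings: "ccjkdh", "ogdhoi"
Sorted first:  ccdhjk
Sorted second: dghioo
Differ at position 0: 'c' vs 'd' => not anagrams

0


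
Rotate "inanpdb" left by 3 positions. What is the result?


Input: "inanpdb", rotate left by 3
First 3 characters: "ina"
Remaining characters: "npdb"
Concatenate remaining + first: "npdb" + "ina" = "npdbina"

npdbina


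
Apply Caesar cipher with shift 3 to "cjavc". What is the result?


Caesar cipher: shift "cjavc" by 3
  'c' (pos 2) + 3 = pos 5 = 'f'
  'j' (pos 9) + 3 = pos 12 = 'm'
  'a' (pos 0) + 3 = pos 3 = 'd'
  'v' (pos 21) + 3 = pos 24 = 'y'
  'c' (pos 2) + 3 = pos 5 = 'f'
Result: fmdyf

fmdyf


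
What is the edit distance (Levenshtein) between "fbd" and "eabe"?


Computing edit distance: "fbd" -> "eabe"
DP table:
           e    a    b    e
      0    1    2    3    4
  f   1    1    2    3    4
  b   2    2    2    2    3
  d   3    3    3    3    3
Edit distance = dp[3][4] = 3

3


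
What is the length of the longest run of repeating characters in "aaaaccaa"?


Input: "aaaaccaa"
Scanning for longest run:
  Position 1 ('a'): continues run of 'a', length=2
  Position 2 ('a'): continues run of 'a', length=3
  Position 3 ('a'): continues run of 'a', length=4
  Position 4 ('c'): new char, reset run to 1
  Position 5 ('c'): continues run of 'c', length=2
  Position 6 ('a'): new char, reset run to 1
  Position 7 ('a'): continues run of 'a', length=2
Longest run: 'a' with length 4

4


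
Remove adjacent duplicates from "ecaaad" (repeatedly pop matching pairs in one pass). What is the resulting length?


Input: ecaaad
Stack-based adjacent duplicate removal:
  Read 'e': push. Stack: e
  Read 'c': push. Stack: ec
  Read 'a': push. Stack: eca
  Read 'a': matches stack top 'a' => pop. Stack: ec
  Read 'a': push. Stack: eca
  Read 'd': push. Stack: ecad
Final stack: "ecad" (length 4)

4


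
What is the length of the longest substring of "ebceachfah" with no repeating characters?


Input: "ebceachfah"
Sliding window (track last position of each char):
  Position 0 ('e'): window [0,0] length 1 -- new best
  Position 1 ('b'): window [0,1] length 2 -- new best
  Position 2 ('c'): window [0,2] length 3 -- new best
  Position 3 ('e'): repeat (last at 0), move window start to 1
  Position 3 ('e'): window [1,3] length 3
  Position 4 ('a'): window [1,4] length 4 -- new best
  Position 5 ('c'): repeat (last at 2), move window start to 3
  Position 5 ('c'): window [3,5] length 3
  Position 6 ('h'): window [3,6] length 4
  Position 7 ('f'): window [3,7] length 5 -- new best
  Position 8 ('a'): repeat (last at 4), move window start to 5
  Position 8 ('a'): window [5,8] length 4
  Position 9 ('h'): repeat (last at 6), move window start to 7
  Position 9 ('h'): window [7,9] length 3
Longest substring with no repeats: "eachf" with length 5

5


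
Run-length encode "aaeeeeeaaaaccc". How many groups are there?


Input: aaeeeeeaaaaccc
Scanning for consecutive runs:
  Group 1: 'a' x 2 (positions 0-1)
  Group 2: 'e' x 5 (positions 2-6)
  Group 3: 'a' x 4 (positions 7-10)
  Group 4: 'c' x 3 (positions 11-13)
Total groups: 4

4
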